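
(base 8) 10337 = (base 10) 4319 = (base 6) 31555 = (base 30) 4nt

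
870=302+568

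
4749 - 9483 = -4734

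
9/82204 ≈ 0.000109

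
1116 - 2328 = -1212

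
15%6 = 3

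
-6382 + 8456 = 2074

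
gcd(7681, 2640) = 1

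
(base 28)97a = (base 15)2242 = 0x1c5e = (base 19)1124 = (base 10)7262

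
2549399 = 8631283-6081884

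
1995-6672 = -4677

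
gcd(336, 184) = 8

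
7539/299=25 + 64/299 ≈ 25.21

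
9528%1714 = 958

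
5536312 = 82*67516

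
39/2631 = 13/877≈0.0148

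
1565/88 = 17 + 69/88 ≈ 17.78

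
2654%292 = 26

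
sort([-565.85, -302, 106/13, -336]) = [-565.85, -336, -302, 106/13]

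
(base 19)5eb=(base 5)31312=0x822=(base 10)2082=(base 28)2ia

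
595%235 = 125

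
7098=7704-606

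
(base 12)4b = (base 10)59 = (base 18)35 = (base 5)214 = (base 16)3b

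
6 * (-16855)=-101130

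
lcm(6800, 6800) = 6800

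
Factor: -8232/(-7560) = 3^(-2) * 5^(-1) * 7^2 = 49/45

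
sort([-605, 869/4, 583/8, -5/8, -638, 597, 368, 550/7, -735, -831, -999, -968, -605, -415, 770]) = [-999, -968, -831, -735, -638, -605, -605, -415, -5/8, 583/8, 550/7, 869/4, 368, 597, 770]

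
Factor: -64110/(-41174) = 3^1*5^1*7^(-1)*17^(-1)*173^(-1)*2137^1 = 32055/20587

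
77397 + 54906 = 132303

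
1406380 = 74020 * 19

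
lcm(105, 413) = 6195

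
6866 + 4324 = 11190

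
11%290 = 11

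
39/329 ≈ 0.119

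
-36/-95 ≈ 0.379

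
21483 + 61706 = 83189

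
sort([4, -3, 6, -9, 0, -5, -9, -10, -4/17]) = [-10, -9, -9, -5, -3, -4/17, 0, 4, 6]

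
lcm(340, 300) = 5100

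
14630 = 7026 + 7604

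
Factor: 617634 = 2^1 * 3^2 * 34313^1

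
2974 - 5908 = -2934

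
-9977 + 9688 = -289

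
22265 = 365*61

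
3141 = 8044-4903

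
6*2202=13212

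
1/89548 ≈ 0.0000112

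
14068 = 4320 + 9748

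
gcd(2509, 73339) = 1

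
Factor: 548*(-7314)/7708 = -1*2^1*3^1*23^1*41^(-1)*47^(-1)*53^1*137^1 = -1002018/1927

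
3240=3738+-498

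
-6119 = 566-6685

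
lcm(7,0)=0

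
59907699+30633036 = 90540735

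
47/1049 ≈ 0.0448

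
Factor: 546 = 2^1*3^1*7^1*13^1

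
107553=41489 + 66064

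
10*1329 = 13290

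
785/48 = 16 + 17/48 ≈ 16.35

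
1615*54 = 87210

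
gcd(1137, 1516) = 379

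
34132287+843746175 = 877878462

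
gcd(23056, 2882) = 2882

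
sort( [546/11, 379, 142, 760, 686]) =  [546/11, 142, 379, 686, 760]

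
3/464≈0.00647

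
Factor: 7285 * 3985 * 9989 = 5^2 * 7^1 * 31^1 * 47^1 * 797^1 * 1427^1 = 289987912025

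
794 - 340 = 454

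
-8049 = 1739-9788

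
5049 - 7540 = -2491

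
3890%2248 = 1642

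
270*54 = 14580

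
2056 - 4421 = -2365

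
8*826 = 6608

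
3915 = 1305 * 3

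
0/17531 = 0 = 0.00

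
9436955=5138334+4298621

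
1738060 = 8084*215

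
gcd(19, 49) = 1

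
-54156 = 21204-75360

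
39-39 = 0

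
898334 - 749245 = 149089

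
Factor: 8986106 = 2^1*4493053^1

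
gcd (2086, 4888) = 2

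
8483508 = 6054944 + 2428564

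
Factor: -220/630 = -1*2^1*3^(-2)*7^(-1)*11^1 = -22/63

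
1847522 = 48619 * 38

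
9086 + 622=9708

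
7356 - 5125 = 2231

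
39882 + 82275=122157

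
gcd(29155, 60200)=35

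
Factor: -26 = -1*2^1*13^1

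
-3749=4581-8330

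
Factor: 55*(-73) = -1*5^1*11^1*73^1 = -4015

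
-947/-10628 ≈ 0.0891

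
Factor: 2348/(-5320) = -1*2^(-1)*5^(-1)*7^(-1)*19^(-1)*587^1 = -587/1330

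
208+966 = 1174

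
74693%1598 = 1185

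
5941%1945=106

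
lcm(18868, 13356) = 1188684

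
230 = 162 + 68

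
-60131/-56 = 1073 + 43/56 ≈ 1073.77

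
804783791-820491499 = -15707708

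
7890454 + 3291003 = 11181457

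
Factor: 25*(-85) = -1*5^3*17^1 = -2125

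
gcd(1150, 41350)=50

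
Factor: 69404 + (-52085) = 3^1*23^1*251^1 = 17319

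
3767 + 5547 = 9314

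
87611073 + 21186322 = 108797395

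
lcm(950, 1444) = 36100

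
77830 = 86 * 905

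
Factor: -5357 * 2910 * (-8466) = 2^2 * 3^2 * 5^1 * 11^1 * 17^1 * 83^1 * 97^1 * 487^1 = 131975373420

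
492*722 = 355224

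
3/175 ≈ 0.0171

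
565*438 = 247470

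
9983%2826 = 1505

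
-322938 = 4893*(-66)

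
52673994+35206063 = 87880057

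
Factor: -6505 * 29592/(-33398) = 2^2 * 3^3 * 5^1 * 137^1 * 1301^1 * 16699^(-1) = 96247980/16699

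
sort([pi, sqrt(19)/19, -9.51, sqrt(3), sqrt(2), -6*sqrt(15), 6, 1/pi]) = [-6*sqrt(15), -9.51, sqrt(19)/19, 1/pi, sqrt(2), sqrt(3), pi, 6]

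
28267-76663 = -48396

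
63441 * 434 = 27533394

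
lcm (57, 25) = 1425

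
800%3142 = 800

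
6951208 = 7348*946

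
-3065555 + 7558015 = 4492460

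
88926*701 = 62337126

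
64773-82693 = -17920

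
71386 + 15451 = 86837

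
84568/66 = 3844/3 ≈ 1281.33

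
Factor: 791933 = 791933^1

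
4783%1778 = 1227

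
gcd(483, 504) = 21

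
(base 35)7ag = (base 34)7ox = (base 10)8941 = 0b10001011101101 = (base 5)241231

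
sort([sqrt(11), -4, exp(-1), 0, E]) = [-4, 0, exp(-1), E, sqrt(11)]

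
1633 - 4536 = -2903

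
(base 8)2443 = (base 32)193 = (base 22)2fh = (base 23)2b4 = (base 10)1315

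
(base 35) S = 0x1C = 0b11100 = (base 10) 28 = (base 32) S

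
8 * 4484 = 35872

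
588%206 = 176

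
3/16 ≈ 0.188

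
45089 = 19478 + 25611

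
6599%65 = 34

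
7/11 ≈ 0.636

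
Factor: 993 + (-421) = 2^2 * 11^1 * 13^1 = 572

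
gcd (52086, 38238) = 6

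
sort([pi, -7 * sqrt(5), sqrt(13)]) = [-7 * sqrt(5), pi, sqrt(13)]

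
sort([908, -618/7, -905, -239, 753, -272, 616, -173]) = [-905, -272, -239, -173, -618/7, 616, 753, 908]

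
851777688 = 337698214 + 514079474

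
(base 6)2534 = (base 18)1h4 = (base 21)194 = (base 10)634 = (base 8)1172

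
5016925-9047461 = -4030536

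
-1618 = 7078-8696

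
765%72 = 45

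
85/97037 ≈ 0.000876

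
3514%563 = 136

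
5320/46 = 2660/23 ≈ 115.65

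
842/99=8 + 50/99 ≈ 8.51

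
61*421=25681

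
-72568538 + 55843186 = -16725352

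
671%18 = 5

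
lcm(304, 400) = 7600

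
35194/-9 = -3910 - 4/9 ≈ -3910.44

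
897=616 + 281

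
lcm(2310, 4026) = 140910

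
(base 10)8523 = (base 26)cfl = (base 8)20513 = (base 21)j6i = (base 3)102200200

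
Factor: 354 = 2^1*3^1*59^1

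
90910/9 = 10101 + 1/9 ≈ 10101.11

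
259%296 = 259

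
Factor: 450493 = 450493^1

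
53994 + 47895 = 101889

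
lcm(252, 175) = 6300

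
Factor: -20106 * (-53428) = 2^3 * 3^2 * 19^2 * 37^1 * 1117^1 = 1074223368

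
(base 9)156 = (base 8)204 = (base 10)132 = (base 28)4k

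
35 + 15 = 50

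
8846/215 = 41 + 31/215≈41.14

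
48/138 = 8/23 ≈ 0.348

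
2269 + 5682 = 7951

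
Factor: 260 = 2^2 * 5^1 * 13^1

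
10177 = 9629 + 548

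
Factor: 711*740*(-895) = -1*2^2*3^2*5^2*37^1*79^1*179^1 = -470895300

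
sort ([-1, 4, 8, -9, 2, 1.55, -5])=[-9, -5, -1, 1.55, 2, 4, 8]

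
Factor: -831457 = -1 * 11^1 * 131^1 * 577^1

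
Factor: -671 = -1*11^1*61^1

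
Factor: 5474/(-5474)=-1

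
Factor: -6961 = -1*6961^1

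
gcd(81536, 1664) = 1664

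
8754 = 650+8104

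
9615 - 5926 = 3689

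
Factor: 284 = 2^2*71^1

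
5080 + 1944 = 7024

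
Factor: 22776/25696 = 2^(-2)*3^1*11^(-1)*13^1 = 39/44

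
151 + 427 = 578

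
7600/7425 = 1 + 7/297 ≈ 1.02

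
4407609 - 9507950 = -5100341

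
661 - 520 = 141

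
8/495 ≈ 0.0162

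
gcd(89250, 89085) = 15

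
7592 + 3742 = 11334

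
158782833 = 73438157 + 85344676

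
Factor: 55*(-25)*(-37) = 5^3*11^1*37^1 = 50875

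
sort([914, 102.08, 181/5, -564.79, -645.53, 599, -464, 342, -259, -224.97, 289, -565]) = [-645.53, -565, -564.79, -464, -259, -224.97, 181/5, 102.08, 289, 342, 599, 914]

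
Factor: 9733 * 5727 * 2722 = 2^1 * 3^1 * 23^1 * 83^1 * 1361^1 * 9733^1 = 151726705302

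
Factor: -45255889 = -1 * 7^1 * 6465127^1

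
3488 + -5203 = -1715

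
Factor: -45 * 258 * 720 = -1 * 2^5 * 3^5 * 5^2 * 43^1 = -8359200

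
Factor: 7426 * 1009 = 2^1 * 47^1 * 79^1 * 1009^1 = 7492834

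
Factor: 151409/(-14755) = -1*5^(-1)*13^(-1)*23^1*29^1 = -667/65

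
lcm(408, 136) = 408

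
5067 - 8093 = -3026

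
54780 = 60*913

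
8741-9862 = -1121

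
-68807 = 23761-92568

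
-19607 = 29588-49195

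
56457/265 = 213 + 12/265 ≈ 213.05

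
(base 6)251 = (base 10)103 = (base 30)3d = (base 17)61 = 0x67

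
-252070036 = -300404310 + 48334274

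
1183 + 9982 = 11165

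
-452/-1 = 452 = 452.00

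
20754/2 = 10377 = 10377.00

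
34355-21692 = 12663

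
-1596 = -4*399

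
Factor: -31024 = -1 * 2^4 * 7^1 * 277^1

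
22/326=11/163 ≈ 0.0675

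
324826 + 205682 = 530508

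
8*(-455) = -3640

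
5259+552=5811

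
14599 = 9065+5534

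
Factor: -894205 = -1 * 5^1 * 13^1 * 13757^1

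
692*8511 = 5889612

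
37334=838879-801545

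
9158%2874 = 536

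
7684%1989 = 1717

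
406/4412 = 203/2206 ≈ 0.0920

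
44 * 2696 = 118624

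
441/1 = 441 = 441.00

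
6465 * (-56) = -362040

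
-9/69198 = -3/23066≈-0.000130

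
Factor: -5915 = -1 * 5^1 * 7^1 * 13^2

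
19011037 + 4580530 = 23591567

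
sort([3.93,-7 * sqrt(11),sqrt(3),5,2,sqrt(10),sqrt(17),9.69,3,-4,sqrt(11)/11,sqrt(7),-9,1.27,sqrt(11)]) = [-7 * sqrt(11),-9,-4,sqrt(11)/11,1.27,sqrt(3),2,sqrt(7),3,sqrt(10),sqrt(11),3.93,sqrt(17),5,9.69]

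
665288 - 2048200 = -1382912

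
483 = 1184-701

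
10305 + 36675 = 46980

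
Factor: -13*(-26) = 2^1*13^2 = 338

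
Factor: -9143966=-1*2^1*13^1*351691^1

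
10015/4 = 2503 + 3/4 = 2503.75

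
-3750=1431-5181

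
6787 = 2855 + 3932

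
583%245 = 93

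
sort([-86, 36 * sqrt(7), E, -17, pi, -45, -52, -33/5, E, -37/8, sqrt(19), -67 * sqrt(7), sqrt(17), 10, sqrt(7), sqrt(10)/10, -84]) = [-67 * sqrt(7), -86, -84, -52, -45, -17, -33/5, -37/8, sqrt(10)/10, sqrt(7), E, E, pi, sqrt(17), sqrt(19), 10, 36 * sqrt(7)]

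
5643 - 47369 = -41726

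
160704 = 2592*62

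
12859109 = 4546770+8312339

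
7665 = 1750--5915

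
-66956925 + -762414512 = -829371437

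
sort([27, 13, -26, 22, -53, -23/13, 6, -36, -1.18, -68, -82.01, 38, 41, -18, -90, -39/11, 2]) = [-90, -82.01, -68, -53, -36, -26, -18, -39/11, -23/13, -1.18, 2, 6, 13, 22, 27, 38, 41]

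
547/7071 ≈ 0.0774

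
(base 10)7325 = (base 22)f2l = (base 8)16235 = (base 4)1302131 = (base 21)gch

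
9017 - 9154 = -137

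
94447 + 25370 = 119817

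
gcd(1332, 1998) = 666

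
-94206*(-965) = 90908790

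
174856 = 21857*8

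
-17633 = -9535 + -8098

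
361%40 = 1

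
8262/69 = 119 + 17/23 ≈ 119.74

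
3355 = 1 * 3355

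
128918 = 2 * 64459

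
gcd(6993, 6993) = 6993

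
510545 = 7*72935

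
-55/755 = -11/151 ≈ -0.0728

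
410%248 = 162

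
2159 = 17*127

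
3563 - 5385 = -1822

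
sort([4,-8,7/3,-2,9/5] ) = [-8,-2,9/5,7/3,4] 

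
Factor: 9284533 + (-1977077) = 2^6 * 13^1 * 8783^1 = 7307456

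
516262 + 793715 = 1309977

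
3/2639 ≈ 0.00114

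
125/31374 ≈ 0.00398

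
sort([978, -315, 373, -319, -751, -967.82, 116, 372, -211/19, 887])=[-967.82, -751, -319, -315, -211/19, 116, 372, 373, 887, 978]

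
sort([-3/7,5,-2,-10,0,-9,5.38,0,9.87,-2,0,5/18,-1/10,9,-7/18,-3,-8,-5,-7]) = [-10,-9,-8,-7,-5,-3,-2,-2,-3/7,-7/18,-1/10,0,0,0,5/18,5,5.38,9,9.87]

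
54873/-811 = -67 - 536/811 ≈ -67.66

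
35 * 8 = 280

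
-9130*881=-8043530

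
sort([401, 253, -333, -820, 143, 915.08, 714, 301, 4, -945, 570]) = [-945, -820, -333, 4, 143, 253, 301, 401, 570, 714, 915.08]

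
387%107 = 66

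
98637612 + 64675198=163312810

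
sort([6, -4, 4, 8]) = [-4, 4, 6, 8]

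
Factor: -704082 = -1 * 2^1 * 3^1 * 43^1 * 2729^1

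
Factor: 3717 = 3^2 * 7^1 * 59^1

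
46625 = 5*9325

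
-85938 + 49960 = -35978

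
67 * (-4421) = -296207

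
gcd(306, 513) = 9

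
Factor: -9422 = -1 * 2^1 * 7^1 * 673^1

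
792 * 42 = 33264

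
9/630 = 1/70 ≈ 0.0143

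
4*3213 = 12852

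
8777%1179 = 524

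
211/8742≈0.0241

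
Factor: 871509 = 3^1 * 449^1 * 647^1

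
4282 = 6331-2049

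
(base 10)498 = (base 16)1f2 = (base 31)g2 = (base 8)762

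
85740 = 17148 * 5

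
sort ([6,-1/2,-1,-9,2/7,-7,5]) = [-9,-7,-1,-1/2,2/7,5,6]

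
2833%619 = 357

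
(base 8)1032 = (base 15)25d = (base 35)fd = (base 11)44a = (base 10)538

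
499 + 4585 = 5084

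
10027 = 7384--2643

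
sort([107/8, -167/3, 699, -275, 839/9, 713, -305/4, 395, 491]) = [-275, -305/4, -167/3, 107/8, 839/9, 395, 491, 699, 713]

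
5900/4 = 1475 = 1475.00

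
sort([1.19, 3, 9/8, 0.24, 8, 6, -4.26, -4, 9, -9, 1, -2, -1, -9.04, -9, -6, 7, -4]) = [-9.04, -9, -9, -6, -4.26, -4, -4, -2, -1, 0.24, 1, 9/8, 1.19, 3, 6, 7, 8, 9]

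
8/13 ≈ 0.615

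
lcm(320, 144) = 2880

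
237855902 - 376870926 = -139015024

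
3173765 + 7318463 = 10492228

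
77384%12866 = 188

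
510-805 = -295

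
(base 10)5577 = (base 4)1113021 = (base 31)5os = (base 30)65r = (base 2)1010111001001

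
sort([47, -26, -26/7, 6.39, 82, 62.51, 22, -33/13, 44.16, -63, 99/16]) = [-63, -26, -26/7, -33/13, 99/16, 6.39, 22, 44.16, 47, 62.51, 82]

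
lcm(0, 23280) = 0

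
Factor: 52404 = 2^2 * 3^1 * 11^1 * 397^1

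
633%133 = 101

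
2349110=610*3851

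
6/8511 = 2/2837 ≈ 0.000705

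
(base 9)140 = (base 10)117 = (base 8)165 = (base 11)a7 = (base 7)225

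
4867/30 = 162 + 7/30 ≈ 162.23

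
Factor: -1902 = -1*2^1*3^1*317^1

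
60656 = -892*(-68)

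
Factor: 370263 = 3^1 * 83^1 * 1487^1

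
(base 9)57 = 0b110100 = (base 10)52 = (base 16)34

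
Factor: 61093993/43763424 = 2^(-5)*3^(-1)*37^1*151^(-1)*1279^1*1291^1*3019^(-1)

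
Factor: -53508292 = -1*2^2*13377073^1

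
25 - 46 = -21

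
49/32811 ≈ 0.00149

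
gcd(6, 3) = 3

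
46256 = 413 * 112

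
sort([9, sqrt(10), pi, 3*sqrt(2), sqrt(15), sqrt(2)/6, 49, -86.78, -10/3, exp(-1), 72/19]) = [-86.78, -10/3, sqrt(2)/6, exp(-1), pi, sqrt(10), 72/19, sqrt(15), 3*sqrt(2), 9, 49]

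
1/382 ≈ 0.00262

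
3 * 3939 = 11817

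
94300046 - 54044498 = 40255548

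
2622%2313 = 309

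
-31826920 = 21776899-53603819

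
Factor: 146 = 2^1 * 73^1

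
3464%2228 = 1236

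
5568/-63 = -1856/21 ≈ -88.38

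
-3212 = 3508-6720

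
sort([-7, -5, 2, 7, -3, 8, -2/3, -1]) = [-7, -5, -3, -1, -2/3, 2, 7, 8]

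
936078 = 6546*143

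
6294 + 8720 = 15014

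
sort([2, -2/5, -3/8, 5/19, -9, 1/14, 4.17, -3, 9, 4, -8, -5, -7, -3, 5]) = [-9, -8, -7, -5, -3, -3, -2/5, -3/8, 1/14, 5/19, 2, 4, 4.17, 5, 9]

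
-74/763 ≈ -0.0970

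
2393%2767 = 2393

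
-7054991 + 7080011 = 25020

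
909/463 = 1 + 446/463 ≈ 1.96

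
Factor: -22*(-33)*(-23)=-1*2^1*3^1*11^2*23^1=-16698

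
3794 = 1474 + 2320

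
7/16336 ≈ 0.000429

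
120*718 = 86160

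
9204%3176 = 2852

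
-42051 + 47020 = 4969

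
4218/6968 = 2109/3484 ≈ 0.605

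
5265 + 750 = 6015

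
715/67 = 10 + 45/67 ≈ 10.67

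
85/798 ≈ 0.107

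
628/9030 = 314/4515 ≈ 0.0695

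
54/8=27/4=6.75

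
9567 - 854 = 8713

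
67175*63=4232025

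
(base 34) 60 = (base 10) 204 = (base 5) 1304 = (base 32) 6c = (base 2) 11001100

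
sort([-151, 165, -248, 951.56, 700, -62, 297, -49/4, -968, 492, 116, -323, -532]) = [-968, -532, -323, -248, -151, -62, -49/4, 116, 165, 297, 492, 700, 951.56]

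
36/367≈0.0981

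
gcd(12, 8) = 4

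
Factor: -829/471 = -1*3^(-1)*157^(-1)*829^1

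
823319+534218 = 1357537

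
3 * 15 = 45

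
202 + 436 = 638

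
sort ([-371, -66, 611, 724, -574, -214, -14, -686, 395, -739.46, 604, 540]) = [-739.46, -686, -574, -371, -214, -66, -14, 395, 540, 604, 611, 724]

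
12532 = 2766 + 9766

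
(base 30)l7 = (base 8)1175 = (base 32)jt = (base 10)637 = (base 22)16l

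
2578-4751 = -2173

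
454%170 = 114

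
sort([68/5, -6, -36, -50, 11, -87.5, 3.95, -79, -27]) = [-87.5, -79, -50, -36, -27, -6, 3.95, 11, 68/5]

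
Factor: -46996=-1*2^2*31^1*379^1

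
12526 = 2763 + 9763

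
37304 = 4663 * 8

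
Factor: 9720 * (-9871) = -1 * 2^3 * 3^5 * 5^1 * 9871^1 = -95946120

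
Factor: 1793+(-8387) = -1 * 2^1 * 3^1 * 7^1 * 157^1 = -6594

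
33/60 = 11/20 = 0.55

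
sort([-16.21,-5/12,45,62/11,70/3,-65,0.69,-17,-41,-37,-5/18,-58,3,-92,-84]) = [-92,-84,-65,-58,-41,-37,-17,-16.21,-5/12,-5/18,0.69,3,62/11,70/3,45]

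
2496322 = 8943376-6447054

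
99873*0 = 0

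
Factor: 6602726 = 2^1*13^1*253951^1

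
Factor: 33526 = 2^1*16763^1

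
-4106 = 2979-7085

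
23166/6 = 3861 = 3861.00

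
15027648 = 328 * 45816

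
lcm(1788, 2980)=8940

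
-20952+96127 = 75175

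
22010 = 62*355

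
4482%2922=1560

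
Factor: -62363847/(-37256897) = 3^1*7^1*13^1*31^1*7369^1*37256897^(-1)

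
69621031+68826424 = 138447455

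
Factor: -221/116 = -1*2^(-2)*13^1*17^1*29^(-1)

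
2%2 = 0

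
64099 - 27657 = 36442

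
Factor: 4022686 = 2^1*461^1*4363^1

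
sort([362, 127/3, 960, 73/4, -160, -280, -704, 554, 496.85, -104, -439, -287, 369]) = [-704, -439, -287, -280, -160, -104, 73/4, 127/3, 362, 369, 496.85, 554, 960]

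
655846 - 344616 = 311230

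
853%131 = 67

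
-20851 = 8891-29742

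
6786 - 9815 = -3029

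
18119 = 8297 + 9822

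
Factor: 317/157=157^(-1)*317^1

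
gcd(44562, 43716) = 6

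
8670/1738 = 4 + 859/869 ≈ 4.99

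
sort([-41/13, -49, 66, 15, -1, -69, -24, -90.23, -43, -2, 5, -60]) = [-90.23, -69, -60, -49, -43, -24, -41/13, -2, -1, 5, 15, 66]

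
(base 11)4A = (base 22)2A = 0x36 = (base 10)54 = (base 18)30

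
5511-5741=-230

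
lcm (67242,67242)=67242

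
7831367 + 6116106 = 13947473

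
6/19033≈0.000315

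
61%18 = 7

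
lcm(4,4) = 4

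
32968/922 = 16484/461 ≈ 35.76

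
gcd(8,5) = 1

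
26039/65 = 2003/5 = 400.60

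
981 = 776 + 205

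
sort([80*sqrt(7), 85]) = [85, 80*sqrt(7)]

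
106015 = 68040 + 37975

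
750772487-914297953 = -163525466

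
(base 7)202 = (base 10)100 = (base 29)3d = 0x64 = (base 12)84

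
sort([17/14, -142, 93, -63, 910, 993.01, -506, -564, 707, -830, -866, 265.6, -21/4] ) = [-866, -830, -564, -506, -142, -63, -21/4, 17/14, 93, 265.6, 707, 910, 993.01] 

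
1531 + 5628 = 7159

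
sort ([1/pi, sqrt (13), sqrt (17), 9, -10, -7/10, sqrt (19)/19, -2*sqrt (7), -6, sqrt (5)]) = [-10, -6, -2*sqrt (7), -7/10, sqrt (19)/19, 1/pi, sqrt (5), sqrt (13), sqrt (17), 9]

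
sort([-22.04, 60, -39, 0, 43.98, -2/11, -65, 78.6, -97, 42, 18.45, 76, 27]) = [-97, -65, -39, -22.04, -2/11, 0, 18.45, 27, 42, 43.98, 60, 76, 78.6]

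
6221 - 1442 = 4779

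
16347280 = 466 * 35080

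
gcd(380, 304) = 76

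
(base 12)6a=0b1010010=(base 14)5c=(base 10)82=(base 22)3g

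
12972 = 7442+5530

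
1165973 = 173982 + 991991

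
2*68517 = 137034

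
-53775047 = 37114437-90889484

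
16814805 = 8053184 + 8761621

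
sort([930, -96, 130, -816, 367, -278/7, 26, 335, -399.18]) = [-816, -399.18, -96, -278/7, 26, 130, 335, 367, 930]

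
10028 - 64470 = -54442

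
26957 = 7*3851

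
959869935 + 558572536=1518442471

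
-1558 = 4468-6026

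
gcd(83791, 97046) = 1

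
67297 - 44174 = 23123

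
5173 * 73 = 377629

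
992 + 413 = 1405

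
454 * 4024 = 1826896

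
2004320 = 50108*40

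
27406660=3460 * 7921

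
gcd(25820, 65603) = 1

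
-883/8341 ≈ -0.106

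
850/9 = 94+4/9 ≈ 94.44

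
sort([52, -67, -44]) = [-67, -44, 52]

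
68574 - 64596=3978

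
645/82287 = 215/27429 ≈ 0.00784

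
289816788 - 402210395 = -112393607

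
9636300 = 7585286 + 2051014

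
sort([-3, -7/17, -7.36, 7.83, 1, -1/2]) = [-7.36, -3, -1/2, -7/17, 1, 7.83]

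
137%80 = 57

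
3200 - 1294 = 1906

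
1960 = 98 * 20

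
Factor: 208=2^4*13^1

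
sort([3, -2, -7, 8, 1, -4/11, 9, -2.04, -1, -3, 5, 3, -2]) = [-7, -3, -2.04, -2, -2, -1, -4/11, 1, 3, 3, 5, 8, 9]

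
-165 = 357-522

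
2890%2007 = 883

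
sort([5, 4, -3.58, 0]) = [-3.58, 0, 4, 5]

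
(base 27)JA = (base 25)KN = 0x20B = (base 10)523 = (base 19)18A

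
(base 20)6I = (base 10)138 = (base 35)3X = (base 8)212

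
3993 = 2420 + 1573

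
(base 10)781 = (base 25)166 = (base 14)3db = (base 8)1415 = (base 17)2bg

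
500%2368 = 500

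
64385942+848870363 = 913256305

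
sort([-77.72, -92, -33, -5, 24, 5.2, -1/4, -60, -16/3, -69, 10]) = [-92, -77.72, -69, -60, -33, -16/3, -5, -1/4, 5.2, 10, 24]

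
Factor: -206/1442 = -1*7^ (-1) = -1/7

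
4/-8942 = -2/4471 ≈ -0.000447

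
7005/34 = 206 + 1/34≈206.03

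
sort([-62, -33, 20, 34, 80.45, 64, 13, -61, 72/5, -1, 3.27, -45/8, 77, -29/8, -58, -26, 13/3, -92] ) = [-92, -62, -61, -58, -33, -26, -45/8, -29/8, -1, 3.27, 13/3, 13, 72/5, 20, 34, 64, 77, 80.45] 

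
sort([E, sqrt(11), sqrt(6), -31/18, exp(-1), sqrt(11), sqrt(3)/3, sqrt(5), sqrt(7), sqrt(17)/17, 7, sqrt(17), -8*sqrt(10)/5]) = [-8*sqrt(10)/5, -31/18, sqrt(17)/17, exp(-1), sqrt(3)/3, sqrt(5), sqrt(6), sqrt(7), E, sqrt(11), sqrt(11), sqrt(17), 7]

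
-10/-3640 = 1/364 ≈ 0.00275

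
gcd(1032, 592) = 8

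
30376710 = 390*77889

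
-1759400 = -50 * 35188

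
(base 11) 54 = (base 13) 47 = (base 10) 59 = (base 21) 2h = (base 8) 73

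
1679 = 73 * 23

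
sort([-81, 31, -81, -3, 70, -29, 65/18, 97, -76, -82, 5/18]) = [-82, -81, -81, -76, -29, -3, 5/18, 65/18, 31, 70, 97]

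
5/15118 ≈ 0.000331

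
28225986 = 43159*654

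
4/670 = 2/335 ≈ 0.00597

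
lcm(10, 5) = 10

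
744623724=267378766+477244958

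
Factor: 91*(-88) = -1*2^3*7^1*11^1*13^1 = -8008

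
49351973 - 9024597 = 40327376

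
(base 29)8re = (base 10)7525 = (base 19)11g1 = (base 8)16545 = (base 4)1311211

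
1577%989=588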